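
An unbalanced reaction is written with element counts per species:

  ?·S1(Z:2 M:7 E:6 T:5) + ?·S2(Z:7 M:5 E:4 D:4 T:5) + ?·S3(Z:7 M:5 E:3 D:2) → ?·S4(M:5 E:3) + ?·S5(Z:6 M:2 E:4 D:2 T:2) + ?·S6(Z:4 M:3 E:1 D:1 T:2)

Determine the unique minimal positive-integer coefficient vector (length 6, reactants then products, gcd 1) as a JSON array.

Z: 3·2+1·7+5·7 = 48 | 5·0+4·6+6·4 = 48
M: 3·7+1·5+5·5 = 51 | 5·5+4·2+6·3 = 51
E: 3·6+1·4+5·3 = 37 | 5·3+4·4+6·1 = 37
D: 3·0+1·4+5·2 = 14 | 5·0+4·2+6·1 = 14
T: 3·5+1·5+5·0 = 20 | 5·0+4·2+6·2 = 20
gcd(3,1,5,5,4,6) = 1

Coefficients: [3, 1, 5, 5, 4, 6]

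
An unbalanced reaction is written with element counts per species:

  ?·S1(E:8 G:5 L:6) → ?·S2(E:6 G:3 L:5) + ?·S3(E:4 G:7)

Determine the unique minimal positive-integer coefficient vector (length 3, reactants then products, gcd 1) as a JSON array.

Coefficients: [5, 6, 1]

E: 5·8 = 40 | 6·6+1·4 = 40
G: 5·5 = 25 | 6·3+1·7 = 25
L: 5·6 = 30 | 6·5+1·0 = 30
gcd(5,6,1) = 1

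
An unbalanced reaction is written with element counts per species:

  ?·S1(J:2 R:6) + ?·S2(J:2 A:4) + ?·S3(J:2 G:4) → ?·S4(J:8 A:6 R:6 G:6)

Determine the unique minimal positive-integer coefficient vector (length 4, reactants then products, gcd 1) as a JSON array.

J: 2·2+3·2+3·2 = 16 | 2·8 = 16
A: 2·0+3·4+3·0 = 12 | 2·6 = 12
R: 2·6+3·0+3·0 = 12 | 2·6 = 12
G: 2·0+3·0+3·4 = 12 | 2·6 = 12
gcd(2,3,3,2) = 1

Coefficients: [2, 3, 3, 2]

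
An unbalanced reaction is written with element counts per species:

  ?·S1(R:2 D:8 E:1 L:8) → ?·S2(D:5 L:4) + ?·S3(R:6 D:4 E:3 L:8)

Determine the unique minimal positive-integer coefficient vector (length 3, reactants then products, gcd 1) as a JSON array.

R: 3·2 = 6 | 4·0+1·6 = 6
D: 3·8 = 24 | 4·5+1·4 = 24
E: 3·1 = 3 | 4·0+1·3 = 3
L: 3·8 = 24 | 4·4+1·8 = 24
gcd(3,4,1) = 1

Coefficients: [3, 4, 1]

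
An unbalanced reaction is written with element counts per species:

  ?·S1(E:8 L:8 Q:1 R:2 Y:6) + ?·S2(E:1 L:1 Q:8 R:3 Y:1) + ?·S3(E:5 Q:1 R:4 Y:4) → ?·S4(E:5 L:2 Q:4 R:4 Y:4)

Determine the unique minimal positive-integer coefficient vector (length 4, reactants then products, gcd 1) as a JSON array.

E: 1·8+2·1+3·5 = 25 | 5·5 = 25
L: 1·8+2·1+3·0 = 10 | 5·2 = 10
Q: 1·1+2·8+3·1 = 20 | 5·4 = 20
R: 1·2+2·3+3·4 = 20 | 5·4 = 20
Y: 1·6+2·1+3·4 = 20 | 5·4 = 20
gcd(1,2,3,5) = 1

Coefficients: [1, 2, 3, 5]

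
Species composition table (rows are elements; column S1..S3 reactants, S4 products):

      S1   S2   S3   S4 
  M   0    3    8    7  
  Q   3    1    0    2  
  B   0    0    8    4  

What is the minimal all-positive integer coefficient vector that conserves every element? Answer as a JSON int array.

Coefficients: [2, 6, 3, 6]

M: 2·0+6·3+3·8 = 42 | 6·7 = 42
Q: 2·3+6·1+3·0 = 12 | 6·2 = 12
B: 2·0+6·0+3·8 = 24 | 6·4 = 24
gcd(2,6,3,6) = 1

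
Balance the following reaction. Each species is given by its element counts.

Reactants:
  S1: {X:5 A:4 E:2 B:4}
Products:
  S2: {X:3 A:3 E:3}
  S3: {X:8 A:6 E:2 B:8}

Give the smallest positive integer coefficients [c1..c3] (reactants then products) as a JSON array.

Coefficients: [6, 2, 3]

X: 6·5 = 30 | 2·3+3·8 = 30
A: 6·4 = 24 | 2·3+3·6 = 24
E: 6·2 = 12 | 2·3+3·2 = 12
B: 6·4 = 24 | 2·0+3·8 = 24
gcd(6,2,3) = 1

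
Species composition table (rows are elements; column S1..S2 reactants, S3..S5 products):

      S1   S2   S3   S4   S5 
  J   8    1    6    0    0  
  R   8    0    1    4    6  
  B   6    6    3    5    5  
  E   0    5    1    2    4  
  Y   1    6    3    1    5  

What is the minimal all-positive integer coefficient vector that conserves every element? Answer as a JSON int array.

J: 4·8+4·1 = 36 | 6·6+5·0+1·0 = 36
R: 4·8+4·0 = 32 | 6·1+5·4+1·6 = 32
B: 4·6+4·6 = 48 | 6·3+5·5+1·5 = 48
E: 4·0+4·5 = 20 | 6·1+5·2+1·4 = 20
Y: 4·1+4·6 = 28 | 6·3+5·1+1·5 = 28
gcd(4,4,6,5,1) = 1

Coefficients: [4, 4, 6, 5, 1]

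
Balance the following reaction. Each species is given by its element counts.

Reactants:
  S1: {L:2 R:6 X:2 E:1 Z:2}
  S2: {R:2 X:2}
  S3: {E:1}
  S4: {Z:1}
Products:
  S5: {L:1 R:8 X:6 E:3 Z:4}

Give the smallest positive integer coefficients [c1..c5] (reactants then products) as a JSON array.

Coefficients: [1, 5, 5, 6, 2]

L: 1·2+5·0+5·0+6·0 = 2 | 2·1 = 2
R: 1·6+5·2+5·0+6·0 = 16 | 2·8 = 16
X: 1·2+5·2+5·0+6·0 = 12 | 2·6 = 12
E: 1·1+5·0+5·1+6·0 = 6 | 2·3 = 6
Z: 1·2+5·0+5·0+6·1 = 8 | 2·4 = 8
gcd(1,5,5,6,2) = 1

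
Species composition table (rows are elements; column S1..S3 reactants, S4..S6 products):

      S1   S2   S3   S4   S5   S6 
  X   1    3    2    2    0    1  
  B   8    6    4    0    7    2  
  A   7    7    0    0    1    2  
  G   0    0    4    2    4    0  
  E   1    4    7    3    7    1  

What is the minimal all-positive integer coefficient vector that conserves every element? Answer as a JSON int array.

X: 1·1+1·3+3·2 = 10 | 2·2+2·0+6·1 = 10
B: 1·8+1·6+3·4 = 26 | 2·0+2·7+6·2 = 26
A: 1·7+1·7+3·0 = 14 | 2·0+2·1+6·2 = 14
G: 1·0+1·0+3·4 = 12 | 2·2+2·4+6·0 = 12
E: 1·1+1·4+3·7 = 26 | 2·3+2·7+6·1 = 26
gcd(1,1,3,2,2,6) = 1

Coefficients: [1, 1, 3, 2, 2, 6]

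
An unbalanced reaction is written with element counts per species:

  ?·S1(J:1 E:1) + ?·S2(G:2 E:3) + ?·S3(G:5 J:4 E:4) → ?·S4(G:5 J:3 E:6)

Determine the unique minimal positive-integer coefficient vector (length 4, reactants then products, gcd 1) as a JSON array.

Coefficients: [3, 5, 3, 5]

G: 3·0+5·2+3·5 = 25 | 5·5 = 25
J: 3·1+5·0+3·4 = 15 | 5·3 = 15
E: 3·1+5·3+3·4 = 30 | 5·6 = 30
gcd(3,5,3,5) = 1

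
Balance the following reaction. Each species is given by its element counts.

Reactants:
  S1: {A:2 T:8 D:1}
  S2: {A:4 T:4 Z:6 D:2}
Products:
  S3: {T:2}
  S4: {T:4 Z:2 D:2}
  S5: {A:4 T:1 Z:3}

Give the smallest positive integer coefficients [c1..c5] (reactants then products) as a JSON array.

A: 2·2+5·4 = 24 | 3·0+6·0+6·4 = 24
T: 2·8+5·4 = 36 | 3·2+6·4+6·1 = 36
Z: 2·0+5·6 = 30 | 3·0+6·2+6·3 = 30
D: 2·1+5·2 = 12 | 3·0+6·2+6·0 = 12
gcd(2,5,3,6,6) = 1

Coefficients: [2, 5, 3, 6, 6]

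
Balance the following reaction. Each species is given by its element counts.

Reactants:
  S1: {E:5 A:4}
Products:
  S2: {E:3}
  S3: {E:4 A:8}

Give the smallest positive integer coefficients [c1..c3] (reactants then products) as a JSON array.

E: 2·5 = 10 | 2·3+1·4 = 10
A: 2·4 = 8 | 2·0+1·8 = 8
gcd(2,2,1) = 1

Coefficients: [2, 2, 1]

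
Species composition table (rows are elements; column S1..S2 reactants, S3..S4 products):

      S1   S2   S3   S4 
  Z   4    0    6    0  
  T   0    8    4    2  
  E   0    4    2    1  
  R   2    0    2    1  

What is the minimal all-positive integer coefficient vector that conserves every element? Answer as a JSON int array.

Z: 6·4+3·0 = 24 | 4·6+4·0 = 24
T: 6·0+3·8 = 24 | 4·4+4·2 = 24
E: 6·0+3·4 = 12 | 4·2+4·1 = 12
R: 6·2+3·0 = 12 | 4·2+4·1 = 12
gcd(6,3,4,4) = 1

Coefficients: [6, 3, 4, 4]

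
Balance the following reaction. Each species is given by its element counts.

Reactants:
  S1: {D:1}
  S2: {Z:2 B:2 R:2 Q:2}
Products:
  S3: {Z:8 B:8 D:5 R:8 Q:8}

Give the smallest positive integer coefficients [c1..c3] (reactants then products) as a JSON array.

Coefficients: [5, 4, 1]

Z: 5·0+4·2 = 8 | 1·8 = 8
B: 5·0+4·2 = 8 | 1·8 = 8
D: 5·1+4·0 = 5 | 1·5 = 5
R: 5·0+4·2 = 8 | 1·8 = 8
Q: 5·0+4·2 = 8 | 1·8 = 8
gcd(5,4,1) = 1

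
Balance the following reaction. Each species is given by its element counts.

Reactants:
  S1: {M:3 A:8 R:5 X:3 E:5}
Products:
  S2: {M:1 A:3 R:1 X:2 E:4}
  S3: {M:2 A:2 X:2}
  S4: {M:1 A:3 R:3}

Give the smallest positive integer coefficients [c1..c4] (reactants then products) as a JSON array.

Coefficients: [4, 5, 1, 5]

M: 4·3 = 12 | 5·1+1·2+5·1 = 12
A: 4·8 = 32 | 5·3+1·2+5·3 = 32
R: 4·5 = 20 | 5·1+1·0+5·3 = 20
X: 4·3 = 12 | 5·2+1·2+5·0 = 12
E: 4·5 = 20 | 5·4+1·0+5·0 = 20
gcd(4,5,1,5) = 1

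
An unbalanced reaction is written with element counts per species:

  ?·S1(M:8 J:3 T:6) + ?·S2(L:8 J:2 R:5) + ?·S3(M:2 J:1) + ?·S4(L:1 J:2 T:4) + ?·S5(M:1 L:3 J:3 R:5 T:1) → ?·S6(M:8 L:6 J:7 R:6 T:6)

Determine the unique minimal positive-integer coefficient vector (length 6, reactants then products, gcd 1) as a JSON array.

Coefficients: [3, 2, 6, 2, 4, 5]

M: 3·8+2·0+6·2+2·0+4·1 = 40 | 5·8 = 40
L: 3·0+2·8+6·0+2·1+4·3 = 30 | 5·6 = 30
J: 3·3+2·2+6·1+2·2+4·3 = 35 | 5·7 = 35
R: 3·0+2·5+6·0+2·0+4·5 = 30 | 5·6 = 30
T: 3·6+2·0+6·0+2·4+4·1 = 30 | 5·6 = 30
gcd(3,2,6,2,4,5) = 1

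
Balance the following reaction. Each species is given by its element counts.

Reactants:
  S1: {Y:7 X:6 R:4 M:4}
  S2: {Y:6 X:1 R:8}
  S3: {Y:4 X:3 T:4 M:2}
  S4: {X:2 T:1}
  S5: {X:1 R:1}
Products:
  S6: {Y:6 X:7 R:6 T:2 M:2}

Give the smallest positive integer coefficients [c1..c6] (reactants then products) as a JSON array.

Coefficients: [2, 2, 1, 6, 6, 5]

Y: 2·7+2·6+1·4+6·0+6·0 = 30 | 5·6 = 30
X: 2·6+2·1+1·3+6·2+6·1 = 35 | 5·7 = 35
R: 2·4+2·8+1·0+6·0+6·1 = 30 | 5·6 = 30
T: 2·0+2·0+1·4+6·1+6·0 = 10 | 5·2 = 10
M: 2·4+2·0+1·2+6·0+6·0 = 10 | 5·2 = 10
gcd(2,2,1,6,6,5) = 1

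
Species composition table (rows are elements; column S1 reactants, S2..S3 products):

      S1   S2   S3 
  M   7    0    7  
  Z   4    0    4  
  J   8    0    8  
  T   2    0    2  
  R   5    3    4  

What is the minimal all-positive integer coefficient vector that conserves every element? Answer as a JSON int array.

Coefficients: [3, 1, 3]

M: 3·7 = 21 | 1·0+3·7 = 21
Z: 3·4 = 12 | 1·0+3·4 = 12
J: 3·8 = 24 | 1·0+3·8 = 24
T: 3·2 = 6 | 1·0+3·2 = 6
R: 3·5 = 15 | 1·3+3·4 = 15
gcd(3,1,3) = 1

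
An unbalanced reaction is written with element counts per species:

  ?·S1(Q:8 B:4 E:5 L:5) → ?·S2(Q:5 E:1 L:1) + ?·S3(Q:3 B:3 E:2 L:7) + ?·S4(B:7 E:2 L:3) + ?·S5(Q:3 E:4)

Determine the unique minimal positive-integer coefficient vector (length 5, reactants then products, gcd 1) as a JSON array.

Q: 5·8 = 40 | 5·5+2·3+2·0+3·3 = 40
B: 5·4 = 20 | 5·0+2·3+2·7+3·0 = 20
E: 5·5 = 25 | 5·1+2·2+2·2+3·4 = 25
L: 5·5 = 25 | 5·1+2·7+2·3+3·0 = 25
gcd(5,5,2,2,3) = 1

Coefficients: [5, 5, 2, 2, 3]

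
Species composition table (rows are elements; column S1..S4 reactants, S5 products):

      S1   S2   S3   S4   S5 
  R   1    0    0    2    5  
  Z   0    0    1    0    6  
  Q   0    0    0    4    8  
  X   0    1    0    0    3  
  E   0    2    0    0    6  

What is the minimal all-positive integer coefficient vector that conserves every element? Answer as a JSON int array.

Coefficients: [1, 3, 6, 2, 1]

R: 1·1+3·0+6·0+2·2 = 5 | 1·5 = 5
Z: 1·0+3·0+6·1+2·0 = 6 | 1·6 = 6
Q: 1·0+3·0+6·0+2·4 = 8 | 1·8 = 8
X: 1·0+3·1+6·0+2·0 = 3 | 1·3 = 3
E: 1·0+3·2+6·0+2·0 = 6 | 1·6 = 6
gcd(1,3,6,2,1) = 1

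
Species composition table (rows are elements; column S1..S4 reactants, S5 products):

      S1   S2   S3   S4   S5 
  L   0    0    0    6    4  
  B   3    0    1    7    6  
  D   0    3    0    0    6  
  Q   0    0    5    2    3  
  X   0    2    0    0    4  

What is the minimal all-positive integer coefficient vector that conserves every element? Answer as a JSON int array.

L: 1·0+6·0+1·0+2·6 = 12 | 3·4 = 12
B: 1·3+6·0+1·1+2·7 = 18 | 3·6 = 18
D: 1·0+6·3+1·0+2·0 = 18 | 3·6 = 18
Q: 1·0+6·0+1·5+2·2 = 9 | 3·3 = 9
X: 1·0+6·2+1·0+2·0 = 12 | 3·4 = 12
gcd(1,6,1,2,3) = 1

Coefficients: [1, 6, 1, 2, 3]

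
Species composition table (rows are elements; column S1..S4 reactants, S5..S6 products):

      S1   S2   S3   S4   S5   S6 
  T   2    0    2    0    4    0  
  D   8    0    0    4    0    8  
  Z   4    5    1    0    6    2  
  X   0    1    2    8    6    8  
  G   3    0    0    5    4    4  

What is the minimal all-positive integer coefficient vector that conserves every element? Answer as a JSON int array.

Coefficients: [2, 4, 6, 6, 4, 5]

T: 2·2+4·0+6·2+6·0 = 16 | 4·4+5·0 = 16
D: 2·8+4·0+6·0+6·4 = 40 | 4·0+5·8 = 40
Z: 2·4+4·5+6·1+6·0 = 34 | 4·6+5·2 = 34
X: 2·0+4·1+6·2+6·8 = 64 | 4·6+5·8 = 64
G: 2·3+4·0+6·0+6·5 = 36 | 4·4+5·4 = 36
gcd(2,4,6,6,4,5) = 1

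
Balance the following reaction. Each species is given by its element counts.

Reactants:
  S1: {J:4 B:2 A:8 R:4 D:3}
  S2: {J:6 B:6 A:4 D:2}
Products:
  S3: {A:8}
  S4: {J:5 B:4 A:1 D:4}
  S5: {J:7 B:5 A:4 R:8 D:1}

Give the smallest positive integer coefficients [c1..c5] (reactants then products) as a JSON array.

J: 4·4+3·6 = 34 | 4·0+4·5+2·7 = 34
B: 4·2+3·6 = 26 | 4·0+4·4+2·5 = 26
A: 4·8+3·4 = 44 | 4·8+4·1+2·4 = 44
R: 4·4+3·0 = 16 | 4·0+4·0+2·8 = 16
D: 4·3+3·2 = 18 | 4·0+4·4+2·1 = 18
gcd(4,3,4,4,2) = 1

Coefficients: [4, 3, 4, 4, 2]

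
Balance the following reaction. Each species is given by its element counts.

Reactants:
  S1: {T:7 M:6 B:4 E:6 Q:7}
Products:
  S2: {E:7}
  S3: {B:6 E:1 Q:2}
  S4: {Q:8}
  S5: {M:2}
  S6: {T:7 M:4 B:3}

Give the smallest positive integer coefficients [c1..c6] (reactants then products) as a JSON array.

T: 6·7 = 42 | 5·0+1·0+5·0+6·0+6·7 = 42
M: 6·6 = 36 | 5·0+1·0+5·0+6·2+6·4 = 36
B: 6·4 = 24 | 5·0+1·6+5·0+6·0+6·3 = 24
E: 6·6 = 36 | 5·7+1·1+5·0+6·0+6·0 = 36
Q: 6·7 = 42 | 5·0+1·2+5·8+6·0+6·0 = 42
gcd(6,5,1,5,6,6) = 1

Coefficients: [6, 5, 1, 5, 6, 6]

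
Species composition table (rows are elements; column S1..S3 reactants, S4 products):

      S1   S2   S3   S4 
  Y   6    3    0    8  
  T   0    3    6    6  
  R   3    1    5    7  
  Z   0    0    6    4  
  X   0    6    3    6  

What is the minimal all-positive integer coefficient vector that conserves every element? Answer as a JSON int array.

Y: 3·6+2·3+2·0 = 24 | 3·8 = 24
T: 3·0+2·3+2·6 = 18 | 3·6 = 18
R: 3·3+2·1+2·5 = 21 | 3·7 = 21
Z: 3·0+2·0+2·6 = 12 | 3·4 = 12
X: 3·0+2·6+2·3 = 18 | 3·6 = 18
gcd(3,2,2,3) = 1

Coefficients: [3, 2, 2, 3]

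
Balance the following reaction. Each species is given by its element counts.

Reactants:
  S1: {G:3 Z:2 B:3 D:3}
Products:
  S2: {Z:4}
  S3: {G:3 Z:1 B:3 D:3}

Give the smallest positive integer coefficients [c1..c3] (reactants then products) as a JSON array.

G: 4·3 = 12 | 1·0+4·3 = 12
Z: 4·2 = 8 | 1·4+4·1 = 8
B: 4·3 = 12 | 1·0+4·3 = 12
D: 4·3 = 12 | 1·0+4·3 = 12
gcd(4,1,4) = 1

Coefficients: [4, 1, 4]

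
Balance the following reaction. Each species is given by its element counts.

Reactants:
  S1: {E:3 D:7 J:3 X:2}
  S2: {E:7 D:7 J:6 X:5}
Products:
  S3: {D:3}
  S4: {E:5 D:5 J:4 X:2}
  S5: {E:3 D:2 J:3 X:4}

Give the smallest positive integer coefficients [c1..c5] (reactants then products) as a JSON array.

E: 1·3+6·7 = 45 | 3·0+6·5+5·3 = 45
D: 1·7+6·7 = 49 | 3·3+6·5+5·2 = 49
J: 1·3+6·6 = 39 | 3·0+6·4+5·3 = 39
X: 1·2+6·5 = 32 | 3·0+6·2+5·4 = 32
gcd(1,6,3,6,5) = 1

Coefficients: [1, 6, 3, 6, 5]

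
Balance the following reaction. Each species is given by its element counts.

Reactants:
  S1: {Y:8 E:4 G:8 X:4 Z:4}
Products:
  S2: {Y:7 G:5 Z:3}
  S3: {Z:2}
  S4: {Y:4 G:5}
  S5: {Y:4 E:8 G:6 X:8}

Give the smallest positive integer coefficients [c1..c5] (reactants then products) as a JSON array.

Coefficients: [6, 4, 6, 2, 3]

Y: 6·8 = 48 | 4·7+6·0+2·4+3·4 = 48
E: 6·4 = 24 | 4·0+6·0+2·0+3·8 = 24
G: 6·8 = 48 | 4·5+6·0+2·5+3·6 = 48
X: 6·4 = 24 | 4·0+6·0+2·0+3·8 = 24
Z: 6·4 = 24 | 4·3+6·2+2·0+3·0 = 24
gcd(6,4,6,2,3) = 1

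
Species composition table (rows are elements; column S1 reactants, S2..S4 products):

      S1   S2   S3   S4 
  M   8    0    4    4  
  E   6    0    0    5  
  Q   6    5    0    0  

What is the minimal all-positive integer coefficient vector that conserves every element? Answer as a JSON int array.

Coefficients: [5, 6, 4, 6]

M: 5·8 = 40 | 6·0+4·4+6·4 = 40
E: 5·6 = 30 | 6·0+4·0+6·5 = 30
Q: 5·6 = 30 | 6·5+4·0+6·0 = 30
gcd(5,6,4,6) = 1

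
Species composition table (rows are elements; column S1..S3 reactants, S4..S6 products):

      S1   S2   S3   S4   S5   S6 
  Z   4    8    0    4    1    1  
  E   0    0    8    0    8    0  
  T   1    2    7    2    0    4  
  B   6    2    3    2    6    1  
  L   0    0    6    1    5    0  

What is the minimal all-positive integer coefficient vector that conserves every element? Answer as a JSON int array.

Z: 3·4+1·8+3·0 = 20 | 3·4+3·1+5·1 = 20
E: 3·0+1·0+3·8 = 24 | 3·0+3·8+5·0 = 24
T: 3·1+1·2+3·7 = 26 | 3·2+3·0+5·4 = 26
B: 3·6+1·2+3·3 = 29 | 3·2+3·6+5·1 = 29
L: 3·0+1·0+3·6 = 18 | 3·1+3·5+5·0 = 18
gcd(3,1,3,3,3,5) = 1

Coefficients: [3, 1, 3, 3, 3, 5]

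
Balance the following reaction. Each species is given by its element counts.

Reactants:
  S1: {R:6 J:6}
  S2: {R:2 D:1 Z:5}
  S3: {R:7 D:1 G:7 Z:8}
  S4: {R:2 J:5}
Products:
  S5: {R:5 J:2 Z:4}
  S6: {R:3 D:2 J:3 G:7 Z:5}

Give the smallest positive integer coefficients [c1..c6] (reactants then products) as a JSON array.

Coefficients: [1, 3, 3, 3, 6, 3]

R: 1·6+3·2+3·7+3·2 = 39 | 6·5+3·3 = 39
D: 1·0+3·1+3·1+3·0 = 6 | 6·0+3·2 = 6
J: 1·6+3·0+3·0+3·5 = 21 | 6·2+3·3 = 21
G: 1·0+3·0+3·7+3·0 = 21 | 6·0+3·7 = 21
Z: 1·0+3·5+3·8+3·0 = 39 | 6·4+3·5 = 39
gcd(1,3,3,3,6,3) = 1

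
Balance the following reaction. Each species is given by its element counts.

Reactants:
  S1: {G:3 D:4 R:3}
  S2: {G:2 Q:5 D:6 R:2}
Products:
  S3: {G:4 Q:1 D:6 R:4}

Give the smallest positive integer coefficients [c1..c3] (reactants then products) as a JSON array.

Coefficients: [6, 1, 5]

G: 6·3+1·2 = 20 | 5·4 = 20
Q: 6·0+1·5 = 5 | 5·1 = 5
D: 6·4+1·6 = 30 | 5·6 = 30
R: 6·3+1·2 = 20 | 5·4 = 20
gcd(6,1,5) = 1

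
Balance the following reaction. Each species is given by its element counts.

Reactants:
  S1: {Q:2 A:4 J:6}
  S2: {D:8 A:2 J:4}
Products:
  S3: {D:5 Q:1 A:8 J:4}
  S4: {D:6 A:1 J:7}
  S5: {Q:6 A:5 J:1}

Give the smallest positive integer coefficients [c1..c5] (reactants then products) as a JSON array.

Coefficients: [4, 5, 2, 5, 1]

D: 4·0+5·8 = 40 | 2·5+5·6+1·0 = 40
Q: 4·2+5·0 = 8 | 2·1+5·0+1·6 = 8
A: 4·4+5·2 = 26 | 2·8+5·1+1·5 = 26
J: 4·6+5·4 = 44 | 2·4+5·7+1·1 = 44
gcd(4,5,2,5,1) = 1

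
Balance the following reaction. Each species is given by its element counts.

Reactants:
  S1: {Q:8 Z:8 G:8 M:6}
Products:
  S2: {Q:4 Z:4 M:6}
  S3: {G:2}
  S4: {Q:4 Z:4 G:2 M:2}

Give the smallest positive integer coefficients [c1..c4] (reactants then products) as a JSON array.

Coefficients: [2, 1, 5, 3]

Q: 2·8 = 16 | 1·4+5·0+3·4 = 16
Z: 2·8 = 16 | 1·4+5·0+3·4 = 16
G: 2·8 = 16 | 1·0+5·2+3·2 = 16
M: 2·6 = 12 | 1·6+5·0+3·2 = 12
gcd(2,1,5,3) = 1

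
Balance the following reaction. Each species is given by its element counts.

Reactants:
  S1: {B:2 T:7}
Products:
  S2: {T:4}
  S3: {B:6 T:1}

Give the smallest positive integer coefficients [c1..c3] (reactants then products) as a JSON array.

Coefficients: [3, 5, 1]

B: 3·2 = 6 | 5·0+1·6 = 6
T: 3·7 = 21 | 5·4+1·1 = 21
gcd(3,5,1) = 1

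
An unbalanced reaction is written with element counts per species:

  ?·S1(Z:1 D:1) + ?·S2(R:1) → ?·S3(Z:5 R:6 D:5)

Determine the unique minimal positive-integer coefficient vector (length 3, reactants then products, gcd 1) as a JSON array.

Z: 5·1+6·0 = 5 | 1·5 = 5
R: 5·0+6·1 = 6 | 1·6 = 6
D: 5·1+6·0 = 5 | 1·5 = 5
gcd(5,6,1) = 1

Coefficients: [5, 6, 1]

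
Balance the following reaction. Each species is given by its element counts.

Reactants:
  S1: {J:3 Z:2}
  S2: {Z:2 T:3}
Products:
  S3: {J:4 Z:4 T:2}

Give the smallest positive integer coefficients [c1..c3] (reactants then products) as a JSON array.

J: 4·3+2·0 = 12 | 3·4 = 12
Z: 4·2+2·2 = 12 | 3·4 = 12
T: 4·0+2·3 = 6 | 3·2 = 6
gcd(4,2,3) = 1

Coefficients: [4, 2, 3]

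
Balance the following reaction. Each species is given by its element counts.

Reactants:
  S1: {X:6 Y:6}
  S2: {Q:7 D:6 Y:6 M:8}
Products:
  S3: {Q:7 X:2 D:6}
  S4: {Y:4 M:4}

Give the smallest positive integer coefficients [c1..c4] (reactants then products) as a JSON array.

Q: 1·0+3·7 = 21 | 3·7+6·0 = 21
X: 1·6+3·0 = 6 | 3·2+6·0 = 6
D: 1·0+3·6 = 18 | 3·6+6·0 = 18
Y: 1·6+3·6 = 24 | 3·0+6·4 = 24
M: 1·0+3·8 = 24 | 3·0+6·4 = 24
gcd(1,3,3,6) = 1

Coefficients: [1, 3, 3, 6]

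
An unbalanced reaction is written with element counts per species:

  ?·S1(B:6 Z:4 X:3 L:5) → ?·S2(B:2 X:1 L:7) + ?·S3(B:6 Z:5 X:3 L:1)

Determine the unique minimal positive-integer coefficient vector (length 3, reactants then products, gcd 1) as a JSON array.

Coefficients: [5, 3, 4]

B: 5·6 = 30 | 3·2+4·6 = 30
Z: 5·4 = 20 | 3·0+4·5 = 20
X: 5·3 = 15 | 3·1+4·3 = 15
L: 5·5 = 25 | 3·7+4·1 = 25
gcd(5,3,4) = 1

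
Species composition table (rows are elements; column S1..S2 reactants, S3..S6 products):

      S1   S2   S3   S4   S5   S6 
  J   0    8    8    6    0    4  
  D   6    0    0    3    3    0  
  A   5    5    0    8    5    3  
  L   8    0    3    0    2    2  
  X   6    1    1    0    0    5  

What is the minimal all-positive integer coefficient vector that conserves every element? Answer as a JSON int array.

J: 2·0+5·8 = 40 | 2·8+2·6+2·0+3·4 = 40
D: 2·6+5·0 = 12 | 2·0+2·3+2·3+3·0 = 12
A: 2·5+5·5 = 35 | 2·0+2·8+2·5+3·3 = 35
L: 2·8+5·0 = 16 | 2·3+2·0+2·2+3·2 = 16
X: 2·6+5·1 = 17 | 2·1+2·0+2·0+3·5 = 17
gcd(2,5,2,2,2,3) = 1

Coefficients: [2, 5, 2, 2, 2, 3]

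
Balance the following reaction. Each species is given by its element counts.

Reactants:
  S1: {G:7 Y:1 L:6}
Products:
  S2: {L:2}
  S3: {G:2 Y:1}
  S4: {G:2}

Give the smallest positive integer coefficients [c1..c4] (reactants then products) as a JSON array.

Coefficients: [2, 6, 2, 5]

G: 2·7 = 14 | 6·0+2·2+5·2 = 14
Y: 2·1 = 2 | 6·0+2·1+5·0 = 2
L: 2·6 = 12 | 6·2+2·0+5·0 = 12
gcd(2,6,2,5) = 1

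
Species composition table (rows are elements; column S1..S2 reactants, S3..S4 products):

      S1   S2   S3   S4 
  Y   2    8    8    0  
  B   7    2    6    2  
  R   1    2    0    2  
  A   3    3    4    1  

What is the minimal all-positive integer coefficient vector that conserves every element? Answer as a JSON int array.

Y: 4·2+3·8 = 32 | 4·8+5·0 = 32
B: 4·7+3·2 = 34 | 4·6+5·2 = 34
R: 4·1+3·2 = 10 | 4·0+5·2 = 10
A: 4·3+3·3 = 21 | 4·4+5·1 = 21
gcd(4,3,4,5) = 1

Coefficients: [4, 3, 4, 5]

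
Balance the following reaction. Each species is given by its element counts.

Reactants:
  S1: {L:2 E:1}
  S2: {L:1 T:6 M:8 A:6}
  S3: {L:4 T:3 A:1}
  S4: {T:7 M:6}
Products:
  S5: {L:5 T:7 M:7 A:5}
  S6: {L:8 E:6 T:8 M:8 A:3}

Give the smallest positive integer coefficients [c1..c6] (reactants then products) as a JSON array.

L: 6·2+2·1+1·4+1·0 = 18 | 2·5+1·8 = 18
E: 6·1+2·0+1·0+1·0 = 6 | 2·0+1·6 = 6
T: 6·0+2·6+1·3+1·7 = 22 | 2·7+1·8 = 22
M: 6·0+2·8+1·0+1·6 = 22 | 2·7+1·8 = 22
A: 6·0+2·6+1·1+1·0 = 13 | 2·5+1·3 = 13
gcd(6,2,1,1,2,1) = 1

Coefficients: [6, 2, 1, 1, 2, 1]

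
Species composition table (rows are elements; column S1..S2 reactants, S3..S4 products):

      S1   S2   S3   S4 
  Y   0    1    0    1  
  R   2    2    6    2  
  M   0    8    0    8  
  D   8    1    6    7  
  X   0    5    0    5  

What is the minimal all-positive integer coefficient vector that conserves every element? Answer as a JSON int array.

Y: 3·0+3·1 = 3 | 1·0+3·1 = 3
R: 3·2+3·2 = 12 | 1·6+3·2 = 12
M: 3·0+3·8 = 24 | 1·0+3·8 = 24
D: 3·8+3·1 = 27 | 1·6+3·7 = 27
X: 3·0+3·5 = 15 | 1·0+3·5 = 15
gcd(3,3,1,3) = 1

Coefficients: [3, 3, 1, 3]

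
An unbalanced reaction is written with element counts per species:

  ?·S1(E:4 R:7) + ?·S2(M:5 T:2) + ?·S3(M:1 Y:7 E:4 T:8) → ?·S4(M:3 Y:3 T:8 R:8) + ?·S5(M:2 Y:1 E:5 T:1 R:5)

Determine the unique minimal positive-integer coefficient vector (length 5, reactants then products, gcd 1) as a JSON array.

M: 4·0+2·5+1·1 = 11 | 1·3+4·2 = 11
Y: 4·0+2·0+1·7 = 7 | 1·3+4·1 = 7
E: 4·4+2·0+1·4 = 20 | 1·0+4·5 = 20
T: 4·0+2·2+1·8 = 12 | 1·8+4·1 = 12
R: 4·7+2·0+1·0 = 28 | 1·8+4·5 = 28
gcd(4,2,1,1,4) = 1

Coefficients: [4, 2, 1, 1, 4]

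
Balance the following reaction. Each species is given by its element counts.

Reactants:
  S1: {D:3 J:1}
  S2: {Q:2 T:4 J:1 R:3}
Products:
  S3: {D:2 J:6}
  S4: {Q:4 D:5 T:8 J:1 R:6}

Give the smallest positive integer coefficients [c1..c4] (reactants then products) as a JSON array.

Coefficients: [4, 4, 1, 2]

Q: 4·0+4·2 = 8 | 1·0+2·4 = 8
D: 4·3+4·0 = 12 | 1·2+2·5 = 12
T: 4·0+4·4 = 16 | 1·0+2·8 = 16
J: 4·1+4·1 = 8 | 1·6+2·1 = 8
R: 4·0+4·3 = 12 | 1·0+2·6 = 12
gcd(4,4,1,2) = 1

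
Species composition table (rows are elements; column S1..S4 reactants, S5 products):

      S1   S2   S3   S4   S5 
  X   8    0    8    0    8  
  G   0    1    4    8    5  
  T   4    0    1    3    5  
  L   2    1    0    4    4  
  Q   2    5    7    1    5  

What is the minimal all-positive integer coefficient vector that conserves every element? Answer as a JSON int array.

X: 5·8+2·0+1·8+3·0 = 48 | 6·8 = 48
G: 5·0+2·1+1·4+3·8 = 30 | 6·5 = 30
T: 5·4+2·0+1·1+3·3 = 30 | 6·5 = 30
L: 5·2+2·1+1·0+3·4 = 24 | 6·4 = 24
Q: 5·2+2·5+1·7+3·1 = 30 | 6·5 = 30
gcd(5,2,1,3,6) = 1

Coefficients: [5, 2, 1, 3, 6]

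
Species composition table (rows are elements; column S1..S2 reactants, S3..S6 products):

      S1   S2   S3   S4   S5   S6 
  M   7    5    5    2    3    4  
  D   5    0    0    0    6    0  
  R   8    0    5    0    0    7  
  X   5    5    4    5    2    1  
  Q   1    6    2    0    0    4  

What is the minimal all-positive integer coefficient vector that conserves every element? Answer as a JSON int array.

M: 6·7+3·5 = 57 | 4·5+3·2+5·3+4·4 = 57
D: 6·5+3·0 = 30 | 4·0+3·0+5·6+4·0 = 30
R: 6·8+3·0 = 48 | 4·5+3·0+5·0+4·7 = 48
X: 6·5+3·5 = 45 | 4·4+3·5+5·2+4·1 = 45
Q: 6·1+3·6 = 24 | 4·2+3·0+5·0+4·4 = 24
gcd(6,3,4,3,5,4) = 1

Coefficients: [6, 3, 4, 3, 5, 4]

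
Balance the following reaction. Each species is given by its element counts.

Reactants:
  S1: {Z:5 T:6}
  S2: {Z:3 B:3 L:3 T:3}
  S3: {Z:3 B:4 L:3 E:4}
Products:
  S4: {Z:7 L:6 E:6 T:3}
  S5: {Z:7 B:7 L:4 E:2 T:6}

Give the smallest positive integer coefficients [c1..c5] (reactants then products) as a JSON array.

Z: 2·5+3·3+3·3 = 28 | 1·7+3·7 = 28
B: 2·0+3·3+3·4 = 21 | 1·0+3·7 = 21
L: 2·0+3·3+3·3 = 18 | 1·6+3·4 = 18
E: 2·0+3·0+3·4 = 12 | 1·6+3·2 = 12
T: 2·6+3·3+3·0 = 21 | 1·3+3·6 = 21
gcd(2,3,3,1,3) = 1

Coefficients: [2, 3, 3, 1, 3]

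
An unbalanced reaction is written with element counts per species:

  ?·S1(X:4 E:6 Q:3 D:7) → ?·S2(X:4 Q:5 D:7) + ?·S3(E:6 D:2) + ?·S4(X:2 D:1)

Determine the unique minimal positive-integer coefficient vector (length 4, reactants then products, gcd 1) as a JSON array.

Coefficients: [5, 3, 5, 4]

X: 5·4 = 20 | 3·4+5·0+4·2 = 20
E: 5·6 = 30 | 3·0+5·6+4·0 = 30
Q: 5·3 = 15 | 3·5+5·0+4·0 = 15
D: 5·7 = 35 | 3·7+5·2+4·1 = 35
gcd(5,3,5,4) = 1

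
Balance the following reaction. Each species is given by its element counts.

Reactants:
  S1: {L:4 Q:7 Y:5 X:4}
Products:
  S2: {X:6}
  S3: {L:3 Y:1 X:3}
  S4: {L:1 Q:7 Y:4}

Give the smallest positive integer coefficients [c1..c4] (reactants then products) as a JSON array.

Coefficients: [6, 1, 6, 6]

L: 6·4 = 24 | 1·0+6·3+6·1 = 24
Q: 6·7 = 42 | 1·0+6·0+6·7 = 42
Y: 6·5 = 30 | 1·0+6·1+6·4 = 30
X: 6·4 = 24 | 1·6+6·3+6·0 = 24
gcd(6,1,6,6) = 1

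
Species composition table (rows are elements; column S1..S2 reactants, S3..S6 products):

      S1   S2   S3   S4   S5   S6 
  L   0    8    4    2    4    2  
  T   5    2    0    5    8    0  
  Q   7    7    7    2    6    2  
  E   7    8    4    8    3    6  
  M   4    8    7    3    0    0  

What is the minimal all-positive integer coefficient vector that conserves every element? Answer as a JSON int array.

L: 3·0+4·8 = 32 | 5·4+3·2+1·4+1·2 = 32
T: 3·5+4·2 = 23 | 5·0+3·5+1·8+1·0 = 23
Q: 3·7+4·7 = 49 | 5·7+3·2+1·6+1·2 = 49
E: 3·7+4·8 = 53 | 5·4+3·8+1·3+1·6 = 53
M: 3·4+4·8 = 44 | 5·7+3·3+1·0+1·0 = 44
gcd(3,4,5,3,1,1) = 1

Coefficients: [3, 4, 5, 3, 1, 1]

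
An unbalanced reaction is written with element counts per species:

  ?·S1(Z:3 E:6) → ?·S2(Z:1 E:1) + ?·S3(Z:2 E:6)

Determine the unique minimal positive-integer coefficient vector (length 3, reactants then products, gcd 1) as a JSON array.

Coefficients: [4, 6, 3]

Z: 4·3 = 12 | 6·1+3·2 = 12
E: 4·6 = 24 | 6·1+3·6 = 24
gcd(4,6,3) = 1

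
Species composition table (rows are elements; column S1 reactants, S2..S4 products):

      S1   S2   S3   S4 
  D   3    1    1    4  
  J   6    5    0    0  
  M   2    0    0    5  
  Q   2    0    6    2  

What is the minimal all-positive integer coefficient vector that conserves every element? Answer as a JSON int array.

Coefficients: [5, 6, 1, 2]

D: 5·3 = 15 | 6·1+1·1+2·4 = 15
J: 5·6 = 30 | 6·5+1·0+2·0 = 30
M: 5·2 = 10 | 6·0+1·0+2·5 = 10
Q: 5·2 = 10 | 6·0+1·6+2·2 = 10
gcd(5,6,1,2) = 1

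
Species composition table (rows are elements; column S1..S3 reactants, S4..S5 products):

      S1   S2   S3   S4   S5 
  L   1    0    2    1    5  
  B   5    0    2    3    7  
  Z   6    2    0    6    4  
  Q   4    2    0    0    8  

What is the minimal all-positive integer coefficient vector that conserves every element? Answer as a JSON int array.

L: 2·1+4·0+5·2 = 12 | 2·1+2·5 = 12
B: 2·5+4·0+5·2 = 20 | 2·3+2·7 = 20
Z: 2·6+4·2+5·0 = 20 | 2·6+2·4 = 20
Q: 2·4+4·2+5·0 = 16 | 2·0+2·8 = 16
gcd(2,4,5,2,2) = 1

Coefficients: [2, 4, 5, 2, 2]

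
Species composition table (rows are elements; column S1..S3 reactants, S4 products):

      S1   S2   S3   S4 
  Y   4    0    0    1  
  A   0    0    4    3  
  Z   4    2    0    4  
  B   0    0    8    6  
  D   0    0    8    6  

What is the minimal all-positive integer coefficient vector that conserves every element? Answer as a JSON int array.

Coefficients: [1, 6, 3, 4]

Y: 1·4+6·0+3·0 = 4 | 4·1 = 4
A: 1·0+6·0+3·4 = 12 | 4·3 = 12
Z: 1·4+6·2+3·0 = 16 | 4·4 = 16
B: 1·0+6·0+3·8 = 24 | 4·6 = 24
D: 1·0+6·0+3·8 = 24 | 4·6 = 24
gcd(1,6,3,4) = 1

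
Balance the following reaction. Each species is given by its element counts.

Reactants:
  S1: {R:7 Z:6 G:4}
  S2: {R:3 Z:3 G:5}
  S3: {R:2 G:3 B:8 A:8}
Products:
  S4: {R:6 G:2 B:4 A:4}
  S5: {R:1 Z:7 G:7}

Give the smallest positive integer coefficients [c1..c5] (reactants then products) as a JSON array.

Coefficients: [2, 3, 2, 4, 3]

R: 2·7+3·3+2·2 = 27 | 4·6+3·1 = 27
Z: 2·6+3·3+2·0 = 21 | 4·0+3·7 = 21
G: 2·4+3·5+2·3 = 29 | 4·2+3·7 = 29
B: 2·0+3·0+2·8 = 16 | 4·4+3·0 = 16
A: 2·0+3·0+2·8 = 16 | 4·4+3·0 = 16
gcd(2,3,2,4,3) = 1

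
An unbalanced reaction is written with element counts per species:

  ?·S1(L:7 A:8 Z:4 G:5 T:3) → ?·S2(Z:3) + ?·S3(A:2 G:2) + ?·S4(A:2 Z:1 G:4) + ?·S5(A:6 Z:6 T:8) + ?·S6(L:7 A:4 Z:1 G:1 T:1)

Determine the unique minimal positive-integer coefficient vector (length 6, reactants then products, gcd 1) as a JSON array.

L: 4·7 = 28 | 1·0+2·0+3·0+1·0+4·7 = 28
A: 4·8 = 32 | 1·0+2·2+3·2+1·6+4·4 = 32
Z: 4·4 = 16 | 1·3+2·0+3·1+1·6+4·1 = 16
G: 4·5 = 20 | 1·0+2·2+3·4+1·0+4·1 = 20
T: 4·3 = 12 | 1·0+2·0+3·0+1·8+4·1 = 12
gcd(4,1,2,3,1,4) = 1

Coefficients: [4, 1, 2, 3, 1, 4]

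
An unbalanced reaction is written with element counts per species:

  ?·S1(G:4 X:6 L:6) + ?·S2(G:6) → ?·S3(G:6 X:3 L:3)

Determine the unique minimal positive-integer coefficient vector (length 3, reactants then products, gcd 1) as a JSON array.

G: 3·4+4·6 = 36 | 6·6 = 36
X: 3·6+4·0 = 18 | 6·3 = 18
L: 3·6+4·0 = 18 | 6·3 = 18
gcd(3,4,6) = 1

Coefficients: [3, 4, 6]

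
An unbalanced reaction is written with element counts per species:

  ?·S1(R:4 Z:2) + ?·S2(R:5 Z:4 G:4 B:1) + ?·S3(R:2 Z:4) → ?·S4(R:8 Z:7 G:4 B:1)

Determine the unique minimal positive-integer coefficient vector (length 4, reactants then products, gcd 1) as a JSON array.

Coefficients: [1, 2, 1, 2]

R: 1·4+2·5+1·2 = 16 | 2·8 = 16
Z: 1·2+2·4+1·4 = 14 | 2·7 = 14
G: 1·0+2·4+1·0 = 8 | 2·4 = 8
B: 1·0+2·1+1·0 = 2 | 2·1 = 2
gcd(1,2,1,2) = 1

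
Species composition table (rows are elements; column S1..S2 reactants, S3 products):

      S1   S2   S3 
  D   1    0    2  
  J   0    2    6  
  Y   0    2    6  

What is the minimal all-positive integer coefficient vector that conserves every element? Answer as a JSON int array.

Coefficients: [2, 3, 1]

D: 2·1+3·0 = 2 | 1·2 = 2
J: 2·0+3·2 = 6 | 1·6 = 6
Y: 2·0+3·2 = 6 | 1·6 = 6
gcd(2,3,1) = 1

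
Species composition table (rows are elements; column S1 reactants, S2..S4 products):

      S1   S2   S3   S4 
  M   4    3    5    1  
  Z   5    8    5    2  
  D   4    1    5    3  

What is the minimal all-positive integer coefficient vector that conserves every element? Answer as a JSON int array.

M: 6·4 = 24 | 1·3+4·5+1·1 = 24
Z: 6·5 = 30 | 1·8+4·5+1·2 = 30
D: 6·4 = 24 | 1·1+4·5+1·3 = 24
gcd(6,1,4,1) = 1

Coefficients: [6, 1, 4, 1]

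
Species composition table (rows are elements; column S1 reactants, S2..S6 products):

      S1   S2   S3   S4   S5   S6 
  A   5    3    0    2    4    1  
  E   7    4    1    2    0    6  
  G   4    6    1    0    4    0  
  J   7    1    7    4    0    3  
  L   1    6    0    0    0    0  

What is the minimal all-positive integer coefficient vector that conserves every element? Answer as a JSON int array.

A: 6·5 = 30 | 1·3+2·0+3·2+4·4+5·1 = 30
E: 6·7 = 42 | 1·4+2·1+3·2+4·0+5·6 = 42
G: 6·4 = 24 | 1·6+2·1+3·0+4·4+5·0 = 24
J: 6·7 = 42 | 1·1+2·7+3·4+4·0+5·3 = 42
L: 6·1 = 6 | 1·6+2·0+3·0+4·0+5·0 = 6
gcd(6,1,2,3,4,5) = 1

Coefficients: [6, 1, 2, 3, 4, 5]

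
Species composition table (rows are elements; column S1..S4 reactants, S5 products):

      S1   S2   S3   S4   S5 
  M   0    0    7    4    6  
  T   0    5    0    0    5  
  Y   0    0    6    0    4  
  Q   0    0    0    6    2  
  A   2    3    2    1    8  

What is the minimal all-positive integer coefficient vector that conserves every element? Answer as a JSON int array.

M: 5·0+3·0+2·7+1·4 = 18 | 3·6 = 18
T: 5·0+3·5+2·0+1·0 = 15 | 3·5 = 15
Y: 5·0+3·0+2·6+1·0 = 12 | 3·4 = 12
Q: 5·0+3·0+2·0+1·6 = 6 | 3·2 = 6
A: 5·2+3·3+2·2+1·1 = 24 | 3·8 = 24
gcd(5,3,2,1,3) = 1

Coefficients: [5, 3, 2, 1, 3]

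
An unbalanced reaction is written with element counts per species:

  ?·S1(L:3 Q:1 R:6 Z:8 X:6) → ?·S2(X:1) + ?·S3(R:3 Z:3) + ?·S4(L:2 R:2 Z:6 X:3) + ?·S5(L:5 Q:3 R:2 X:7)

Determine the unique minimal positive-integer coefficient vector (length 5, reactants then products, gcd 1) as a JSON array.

L: 3·3 = 9 | 5·0+4·0+2·2+1·5 = 9
Q: 3·1 = 3 | 5·0+4·0+2·0+1·3 = 3
R: 3·6 = 18 | 5·0+4·3+2·2+1·2 = 18
Z: 3·8 = 24 | 5·0+4·3+2·6+1·0 = 24
X: 3·6 = 18 | 5·1+4·0+2·3+1·7 = 18
gcd(3,5,4,2,1) = 1

Coefficients: [3, 5, 4, 2, 1]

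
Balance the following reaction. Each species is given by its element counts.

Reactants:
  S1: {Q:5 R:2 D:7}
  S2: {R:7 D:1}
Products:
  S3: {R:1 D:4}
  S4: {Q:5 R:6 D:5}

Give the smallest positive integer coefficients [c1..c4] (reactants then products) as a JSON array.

Q: 3·5+2·0 = 15 | 2·0+3·5 = 15
R: 3·2+2·7 = 20 | 2·1+3·6 = 20
D: 3·7+2·1 = 23 | 2·4+3·5 = 23
gcd(3,2,2,3) = 1

Coefficients: [3, 2, 2, 3]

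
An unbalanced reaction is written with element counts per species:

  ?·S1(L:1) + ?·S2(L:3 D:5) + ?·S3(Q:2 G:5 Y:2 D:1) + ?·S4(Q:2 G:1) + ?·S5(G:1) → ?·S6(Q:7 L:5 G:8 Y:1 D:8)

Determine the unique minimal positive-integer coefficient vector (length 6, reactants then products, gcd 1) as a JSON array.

Coefficients: [1, 3, 1, 6, 5, 2]

Q: 1·0+3·0+1·2+6·2+5·0 = 14 | 2·7 = 14
L: 1·1+3·3+1·0+6·0+5·0 = 10 | 2·5 = 10
G: 1·0+3·0+1·5+6·1+5·1 = 16 | 2·8 = 16
Y: 1·0+3·0+1·2+6·0+5·0 = 2 | 2·1 = 2
D: 1·0+3·5+1·1+6·0+5·0 = 16 | 2·8 = 16
gcd(1,3,1,6,5,2) = 1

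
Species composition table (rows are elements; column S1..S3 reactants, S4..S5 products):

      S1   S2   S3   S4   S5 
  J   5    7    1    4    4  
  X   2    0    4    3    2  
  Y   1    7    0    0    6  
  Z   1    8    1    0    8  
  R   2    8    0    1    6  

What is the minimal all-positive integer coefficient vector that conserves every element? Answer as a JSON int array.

J: 2·5+4·7+6·1 = 44 | 6·4+5·4 = 44
X: 2·2+4·0+6·4 = 28 | 6·3+5·2 = 28
Y: 2·1+4·7+6·0 = 30 | 6·0+5·6 = 30
Z: 2·1+4·8+6·1 = 40 | 6·0+5·8 = 40
R: 2·2+4·8+6·0 = 36 | 6·1+5·6 = 36
gcd(2,4,6,6,5) = 1

Coefficients: [2, 4, 6, 6, 5]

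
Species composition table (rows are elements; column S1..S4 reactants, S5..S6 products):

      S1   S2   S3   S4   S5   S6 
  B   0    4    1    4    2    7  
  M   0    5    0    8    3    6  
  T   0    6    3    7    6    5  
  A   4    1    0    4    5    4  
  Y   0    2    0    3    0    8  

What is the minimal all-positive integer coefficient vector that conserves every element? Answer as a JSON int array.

Coefficients: [5, 1, 5, 2, 5, 1]

B: 5·0+1·4+5·1+2·4 = 17 | 5·2+1·7 = 17
M: 5·0+1·5+5·0+2·8 = 21 | 5·3+1·6 = 21
T: 5·0+1·6+5·3+2·7 = 35 | 5·6+1·5 = 35
A: 5·4+1·1+5·0+2·4 = 29 | 5·5+1·4 = 29
Y: 5·0+1·2+5·0+2·3 = 8 | 5·0+1·8 = 8
gcd(5,1,5,2,5,1) = 1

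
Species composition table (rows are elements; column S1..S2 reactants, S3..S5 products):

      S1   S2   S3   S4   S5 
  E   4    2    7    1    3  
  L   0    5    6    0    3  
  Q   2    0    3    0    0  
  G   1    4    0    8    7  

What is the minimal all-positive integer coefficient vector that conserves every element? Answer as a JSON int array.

E: 3·4+3·2 = 18 | 2·7+1·1+1·3 = 18
L: 3·0+3·5 = 15 | 2·6+1·0+1·3 = 15
Q: 3·2+3·0 = 6 | 2·3+1·0+1·0 = 6
G: 3·1+3·4 = 15 | 2·0+1·8+1·7 = 15
gcd(3,3,2,1,1) = 1

Coefficients: [3, 3, 2, 1, 1]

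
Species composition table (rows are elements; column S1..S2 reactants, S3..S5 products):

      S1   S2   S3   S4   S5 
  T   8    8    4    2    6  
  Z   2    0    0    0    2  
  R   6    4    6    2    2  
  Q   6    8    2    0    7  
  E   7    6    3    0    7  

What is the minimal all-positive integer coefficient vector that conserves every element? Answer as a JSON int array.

T: 4·8+1·8 = 40 | 2·4+4·2+4·6 = 40
Z: 4·2+1·0 = 8 | 2·0+4·0+4·2 = 8
R: 4·6+1·4 = 28 | 2·6+4·2+4·2 = 28
Q: 4·6+1·8 = 32 | 2·2+4·0+4·7 = 32
E: 4·7+1·6 = 34 | 2·3+4·0+4·7 = 34
gcd(4,1,2,4,4) = 1

Coefficients: [4, 1, 2, 4, 4]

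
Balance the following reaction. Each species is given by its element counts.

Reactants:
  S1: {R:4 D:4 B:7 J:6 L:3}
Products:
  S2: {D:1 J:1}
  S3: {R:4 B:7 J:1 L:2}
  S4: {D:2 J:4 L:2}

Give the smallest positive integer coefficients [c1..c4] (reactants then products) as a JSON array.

Coefficients: [2, 6, 2, 1]

R: 2·4 = 8 | 6·0+2·4+1·0 = 8
D: 2·4 = 8 | 6·1+2·0+1·2 = 8
B: 2·7 = 14 | 6·0+2·7+1·0 = 14
J: 2·6 = 12 | 6·1+2·1+1·4 = 12
L: 2·3 = 6 | 6·0+2·2+1·2 = 6
gcd(2,6,2,1) = 1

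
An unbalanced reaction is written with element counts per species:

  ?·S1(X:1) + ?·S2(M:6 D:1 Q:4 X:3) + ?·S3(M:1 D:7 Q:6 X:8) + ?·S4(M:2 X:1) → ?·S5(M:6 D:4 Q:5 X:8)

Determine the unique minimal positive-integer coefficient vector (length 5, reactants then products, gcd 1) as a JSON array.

Coefficients: [5, 2, 2, 5, 4]

M: 5·0+2·6+2·1+5·2 = 24 | 4·6 = 24
D: 5·0+2·1+2·7+5·0 = 16 | 4·4 = 16
Q: 5·0+2·4+2·6+5·0 = 20 | 4·5 = 20
X: 5·1+2·3+2·8+5·1 = 32 | 4·8 = 32
gcd(5,2,2,5,4) = 1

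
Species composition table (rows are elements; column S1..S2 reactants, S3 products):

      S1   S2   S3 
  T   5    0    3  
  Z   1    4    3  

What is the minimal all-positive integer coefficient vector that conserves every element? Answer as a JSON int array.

T: 3·5+3·0 = 15 | 5·3 = 15
Z: 3·1+3·4 = 15 | 5·3 = 15
gcd(3,3,5) = 1

Coefficients: [3, 3, 5]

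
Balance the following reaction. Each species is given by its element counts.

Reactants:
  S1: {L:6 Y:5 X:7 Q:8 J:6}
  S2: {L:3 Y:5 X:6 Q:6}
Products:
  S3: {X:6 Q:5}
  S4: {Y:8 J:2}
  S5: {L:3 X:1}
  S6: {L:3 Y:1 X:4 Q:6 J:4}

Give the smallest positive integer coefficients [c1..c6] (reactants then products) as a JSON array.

Coefficients: [5, 1, 2, 3, 5, 6]

L: 5·6+1·3 = 33 | 2·0+3·0+5·3+6·3 = 33
Y: 5·5+1·5 = 30 | 2·0+3·8+5·0+6·1 = 30
X: 5·7+1·6 = 41 | 2·6+3·0+5·1+6·4 = 41
Q: 5·8+1·6 = 46 | 2·5+3·0+5·0+6·6 = 46
J: 5·6+1·0 = 30 | 2·0+3·2+5·0+6·4 = 30
gcd(5,1,2,3,5,6) = 1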